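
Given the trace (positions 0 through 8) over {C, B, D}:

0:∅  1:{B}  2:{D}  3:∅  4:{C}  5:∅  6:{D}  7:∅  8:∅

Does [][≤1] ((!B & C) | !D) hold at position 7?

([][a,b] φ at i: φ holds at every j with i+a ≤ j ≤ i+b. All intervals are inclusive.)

Check ((!B & C) | !D) at every j in [7,8]:
  j=7: true
  j=8: true
All positions satisfy it → formula holds.

True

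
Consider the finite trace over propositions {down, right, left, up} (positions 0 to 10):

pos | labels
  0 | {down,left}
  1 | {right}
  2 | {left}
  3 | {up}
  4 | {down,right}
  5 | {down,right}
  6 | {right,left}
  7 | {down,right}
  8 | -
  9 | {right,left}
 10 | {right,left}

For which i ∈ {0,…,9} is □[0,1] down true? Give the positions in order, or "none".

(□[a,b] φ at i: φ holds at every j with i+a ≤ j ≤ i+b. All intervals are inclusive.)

Evaluate at each i in [0,9]:
  i=0: ✗ (fails at j=1)
  i=1: ✗ (fails at j=1)
  i=2: ✗ (fails at j=2)
  i=3: ✗ (fails at j=3)
  i=4: ✓ (all of [4,5])
  i=5: ✗ (fails at j=6)
  i=6: ✗ (fails at j=6)
  i=7: ✗ (fails at j=8)
  i=8: ✗ (fails at j=8)
  i=9: ✗ (fails at j=9)

4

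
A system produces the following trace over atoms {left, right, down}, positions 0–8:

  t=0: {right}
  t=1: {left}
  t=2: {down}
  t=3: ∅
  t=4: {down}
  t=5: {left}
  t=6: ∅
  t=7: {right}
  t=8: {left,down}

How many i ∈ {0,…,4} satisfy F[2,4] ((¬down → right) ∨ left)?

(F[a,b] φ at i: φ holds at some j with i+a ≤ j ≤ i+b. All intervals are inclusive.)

Evaluate at each i in [0,4]:
  i=0: ✓ (witness j=2)
  i=1: ✓ (witness j=4)
  i=2: ✓ (witness j=4)
  i=3: ✓ (witness j=5)
  i=4: ✓ (witness j=7)
Positions where it holds: {0, 1, 2, 3, 4} → 5.

5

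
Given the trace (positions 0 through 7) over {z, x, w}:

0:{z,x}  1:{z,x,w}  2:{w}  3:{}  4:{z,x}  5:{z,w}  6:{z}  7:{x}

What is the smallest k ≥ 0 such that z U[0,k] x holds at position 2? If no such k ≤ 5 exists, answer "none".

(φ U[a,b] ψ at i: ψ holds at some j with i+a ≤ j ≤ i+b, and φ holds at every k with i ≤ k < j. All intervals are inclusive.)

Need earliest j ≥ 2 with x, and z at every k in [2,j-1].
  j=2: rhs fails.
  j=3: rhs fails.
  j=4: rhs holds but lhs fails at k=2.
  j=5: rhs fails.
  j=6: rhs fails.
  j=7: rhs holds but lhs fails at k=2.
No witness within the range → none.

none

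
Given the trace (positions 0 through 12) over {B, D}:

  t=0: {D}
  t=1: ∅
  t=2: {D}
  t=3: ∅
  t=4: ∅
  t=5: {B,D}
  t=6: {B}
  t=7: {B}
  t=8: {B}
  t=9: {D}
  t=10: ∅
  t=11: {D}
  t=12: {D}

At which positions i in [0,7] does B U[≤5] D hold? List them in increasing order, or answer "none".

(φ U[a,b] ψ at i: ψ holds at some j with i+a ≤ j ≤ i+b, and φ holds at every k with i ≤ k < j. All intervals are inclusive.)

0, 2, 5, 6, 7

Evaluate at each i in [0,7]:
  i=0: ✓ (rhs at j=0)
  i=1: ✗ (lhs fails at k=1 before rhs at j=2)
  i=2: ✓ (rhs at j=2)
  i=3: ✗ (lhs fails at k=3 before rhs at j=5)
  i=4: ✗ (lhs fails at k=4 before rhs at j=5)
  i=5: ✓ (rhs at j=5)
  i=6: ✓ (rhs at j=9; lhs holds on [6,8])
  i=7: ✓ (rhs at j=9; lhs holds on [7,8])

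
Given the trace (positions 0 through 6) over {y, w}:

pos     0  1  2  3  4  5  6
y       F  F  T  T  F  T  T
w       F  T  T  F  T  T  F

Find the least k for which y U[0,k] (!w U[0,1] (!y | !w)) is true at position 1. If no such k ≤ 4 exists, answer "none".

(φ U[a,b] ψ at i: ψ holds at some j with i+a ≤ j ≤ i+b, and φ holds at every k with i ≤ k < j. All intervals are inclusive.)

0

Need earliest j ≥ 1 with (!w U[0,1] (!y | !w)), and y at every k in [1,j-1].
  j=1: rhs holds (empty prefix). k = 0.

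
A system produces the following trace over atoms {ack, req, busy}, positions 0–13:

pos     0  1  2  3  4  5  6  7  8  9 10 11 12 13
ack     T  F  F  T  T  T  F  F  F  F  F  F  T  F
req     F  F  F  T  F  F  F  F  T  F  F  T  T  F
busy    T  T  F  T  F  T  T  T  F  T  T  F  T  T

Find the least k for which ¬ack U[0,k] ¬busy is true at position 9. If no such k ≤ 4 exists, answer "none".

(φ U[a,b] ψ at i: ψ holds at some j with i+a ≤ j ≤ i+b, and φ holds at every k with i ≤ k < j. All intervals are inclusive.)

2

Need earliest j ≥ 9 with ¬busy, and ¬ack at every k in [9,j-1].
  j=9: rhs fails.
  j=10: rhs fails.
  j=11: rhs holds; lhs holds on [9,10]. k = 2.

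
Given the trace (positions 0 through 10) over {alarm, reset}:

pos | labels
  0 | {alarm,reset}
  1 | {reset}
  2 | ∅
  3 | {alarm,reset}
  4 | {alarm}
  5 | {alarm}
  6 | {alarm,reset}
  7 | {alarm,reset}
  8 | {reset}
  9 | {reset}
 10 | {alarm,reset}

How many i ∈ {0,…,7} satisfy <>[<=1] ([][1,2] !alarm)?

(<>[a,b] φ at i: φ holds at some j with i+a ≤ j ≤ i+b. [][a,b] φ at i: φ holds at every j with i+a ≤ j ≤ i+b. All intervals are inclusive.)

Evaluate at each i in [0,7]:
  i=0: ✓ (witness j=0)
  i=1: ✗ (none in [1,2])
  i=2: ✗ (none in [2,3])
  i=3: ✗ (none in [3,4])
  i=4: ✗ (none in [4,5])
  i=5: ✗ (none in [5,6])
  i=6: ✓ (witness j=7)
  i=7: ✓ (witness j=7)
Positions where it holds: {0, 6, 7} → 3.

3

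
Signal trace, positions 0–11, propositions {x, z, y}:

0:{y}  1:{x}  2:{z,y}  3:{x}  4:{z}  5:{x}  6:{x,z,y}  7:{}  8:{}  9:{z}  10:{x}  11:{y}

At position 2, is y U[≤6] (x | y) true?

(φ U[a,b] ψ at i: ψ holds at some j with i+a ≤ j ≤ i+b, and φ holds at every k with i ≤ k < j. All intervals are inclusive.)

Yes

Need some j in [2,8] with (x | y), and y at every k in [2,j-1].
  j=2: (x | y) holds; no prefix to check → satisfied.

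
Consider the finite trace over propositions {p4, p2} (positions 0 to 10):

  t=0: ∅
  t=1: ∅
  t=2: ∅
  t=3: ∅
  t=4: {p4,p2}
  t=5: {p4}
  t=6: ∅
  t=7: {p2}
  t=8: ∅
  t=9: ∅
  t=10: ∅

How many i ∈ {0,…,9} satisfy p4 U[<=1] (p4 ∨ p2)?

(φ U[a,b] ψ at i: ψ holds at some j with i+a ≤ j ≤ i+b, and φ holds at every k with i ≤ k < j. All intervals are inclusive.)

3

Evaluate at each i in [0,9]:
  i=0: ✗ (no rhs in [0,1])
  i=1: ✗ (no rhs in [1,2])
  i=2: ✗ (no rhs in [2,3])
  i=3: ✗ (lhs fails at k=3 before rhs at j=4)
  i=4: ✓ (rhs at j=4)
  i=5: ✓ (rhs at j=5)
  i=6: ✗ (lhs fails at k=6 before rhs at j=7)
  i=7: ✓ (rhs at j=7)
  i=8: ✗ (no rhs in [8,9])
  i=9: ✗ (no rhs in [9,10])
Positions where it holds: {4, 5, 7} → 3.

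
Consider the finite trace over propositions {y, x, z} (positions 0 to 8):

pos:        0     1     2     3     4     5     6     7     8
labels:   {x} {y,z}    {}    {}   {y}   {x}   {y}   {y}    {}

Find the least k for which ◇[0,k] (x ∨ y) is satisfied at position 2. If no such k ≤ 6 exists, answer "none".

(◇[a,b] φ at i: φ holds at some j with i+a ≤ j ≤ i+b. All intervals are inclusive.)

2

Scan j = 2,3,… for (x ∨ y):
  j=2: fails
  j=3: fails
  j=4: holds
First hit at j=4, so smallest k = 4-2 = 2.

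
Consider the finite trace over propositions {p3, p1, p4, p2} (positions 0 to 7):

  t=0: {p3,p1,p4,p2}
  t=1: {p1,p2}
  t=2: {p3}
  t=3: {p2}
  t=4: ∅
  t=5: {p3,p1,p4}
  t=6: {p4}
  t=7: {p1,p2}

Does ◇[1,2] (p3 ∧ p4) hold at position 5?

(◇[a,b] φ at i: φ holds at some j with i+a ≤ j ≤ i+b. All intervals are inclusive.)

Does not hold

Check (p3 ∧ p4) at each j in [6,7]:
  j=6: false
  j=7: false
No position in the window satisfies it → formula fails.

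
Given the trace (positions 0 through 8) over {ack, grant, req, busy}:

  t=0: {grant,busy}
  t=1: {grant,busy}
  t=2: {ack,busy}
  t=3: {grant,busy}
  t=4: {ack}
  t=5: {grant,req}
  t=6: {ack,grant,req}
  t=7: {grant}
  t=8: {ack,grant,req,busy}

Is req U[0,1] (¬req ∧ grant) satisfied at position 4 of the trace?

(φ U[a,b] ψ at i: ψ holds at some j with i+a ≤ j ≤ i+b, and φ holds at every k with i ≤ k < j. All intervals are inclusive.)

No

Need some j in [4,5] with (¬req ∧ grant), and req at every k in [4,j-1].
  j=4: (¬req ∧ grant) false.
  j=5: (¬req ∧ grant) false.
No j in the window works → until fails.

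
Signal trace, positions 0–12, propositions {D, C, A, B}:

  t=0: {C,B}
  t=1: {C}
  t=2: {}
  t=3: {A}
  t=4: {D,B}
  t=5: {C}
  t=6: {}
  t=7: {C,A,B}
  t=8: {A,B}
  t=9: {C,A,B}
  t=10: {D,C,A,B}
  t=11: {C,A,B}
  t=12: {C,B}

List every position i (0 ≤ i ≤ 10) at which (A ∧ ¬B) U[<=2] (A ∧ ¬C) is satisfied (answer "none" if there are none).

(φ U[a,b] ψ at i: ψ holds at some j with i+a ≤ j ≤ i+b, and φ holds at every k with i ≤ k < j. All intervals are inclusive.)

Evaluate at each i in [0,10]:
  i=0: ✗ (no rhs in [0,2])
  i=1: ✗ (lhs fails at k=1 before rhs at j=3)
  i=2: ✗ (lhs fails at k=2 before rhs at j=3)
  i=3: ✓ (rhs at j=3)
  i=4: ✗ (no rhs in [4,6])
  i=5: ✗ (no rhs in [5,7])
  i=6: ✗ (lhs fails at k=6 before rhs at j=8)
  i=7: ✗ (lhs fails at k=7 before rhs at j=8)
  i=8: ✓ (rhs at j=8)
  i=9: ✗ (no rhs in [9,11])
  i=10: ✗ (no rhs in [10,12])

3, 8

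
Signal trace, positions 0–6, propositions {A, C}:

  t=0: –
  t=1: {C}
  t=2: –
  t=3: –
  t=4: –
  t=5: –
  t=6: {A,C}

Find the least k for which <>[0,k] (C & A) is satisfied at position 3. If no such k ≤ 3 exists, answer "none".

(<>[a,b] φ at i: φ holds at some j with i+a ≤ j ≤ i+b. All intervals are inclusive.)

3

Scan j = 3,4,… for (C & A):
  j=3: fails
  j=4: fails
  j=5: fails
  j=6: holds
First hit at j=6, so smallest k = 6-3 = 3.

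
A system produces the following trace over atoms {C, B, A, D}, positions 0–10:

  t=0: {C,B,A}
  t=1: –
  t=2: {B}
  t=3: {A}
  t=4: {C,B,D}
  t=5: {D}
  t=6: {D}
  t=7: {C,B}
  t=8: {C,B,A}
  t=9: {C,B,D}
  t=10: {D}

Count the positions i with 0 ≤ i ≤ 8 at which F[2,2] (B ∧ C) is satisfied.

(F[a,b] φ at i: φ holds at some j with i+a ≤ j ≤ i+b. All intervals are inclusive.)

4

Evaluate at each i in [0,8]:
  i=0: ✗ (none in [2,2])
  i=1: ✗ (none in [3,3])
  i=2: ✓ (witness j=4)
  i=3: ✗ (none in [5,5])
  i=4: ✗ (none in [6,6])
  i=5: ✓ (witness j=7)
  i=6: ✓ (witness j=8)
  i=7: ✓ (witness j=9)
  i=8: ✗ (none in [10,10])
Positions where it holds: {2, 5, 6, 7} → 4.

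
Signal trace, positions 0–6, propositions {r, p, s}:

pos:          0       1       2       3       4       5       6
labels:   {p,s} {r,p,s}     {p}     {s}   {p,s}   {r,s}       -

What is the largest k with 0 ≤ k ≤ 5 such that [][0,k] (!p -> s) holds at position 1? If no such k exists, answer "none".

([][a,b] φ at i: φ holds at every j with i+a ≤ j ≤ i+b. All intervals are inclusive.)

(!p -> s) must hold from j=1 onward; find where it first fails.
  j=1: holds
  j=2: holds
  j=3: holds
  j=4: holds
  j=5: holds
  j=6: fails
Holds on [1,5], so largest k = 4.

4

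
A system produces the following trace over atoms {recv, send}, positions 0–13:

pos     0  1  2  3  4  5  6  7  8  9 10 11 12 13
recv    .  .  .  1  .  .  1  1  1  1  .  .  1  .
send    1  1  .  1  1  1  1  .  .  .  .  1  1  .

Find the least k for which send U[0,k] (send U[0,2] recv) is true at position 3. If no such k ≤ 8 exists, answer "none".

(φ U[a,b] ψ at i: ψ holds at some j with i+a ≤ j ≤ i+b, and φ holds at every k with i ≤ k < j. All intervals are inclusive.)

0

Need earliest j ≥ 3 with (send U[0,2] recv), and send at every k in [3,j-1].
  j=3: rhs holds (empty prefix). k = 0.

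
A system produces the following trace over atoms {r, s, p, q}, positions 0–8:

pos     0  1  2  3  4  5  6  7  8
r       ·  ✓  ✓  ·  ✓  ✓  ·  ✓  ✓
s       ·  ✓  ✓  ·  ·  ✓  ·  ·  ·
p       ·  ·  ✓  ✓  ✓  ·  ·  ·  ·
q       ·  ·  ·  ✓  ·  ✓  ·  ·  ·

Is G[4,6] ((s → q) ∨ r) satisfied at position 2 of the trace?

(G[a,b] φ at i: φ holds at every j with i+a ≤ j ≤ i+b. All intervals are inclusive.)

Check ((s → q) ∨ r) at every j in [6,8]:
  j=6: true
  j=7: true
  j=8: true
All positions satisfy it → formula holds.

Yes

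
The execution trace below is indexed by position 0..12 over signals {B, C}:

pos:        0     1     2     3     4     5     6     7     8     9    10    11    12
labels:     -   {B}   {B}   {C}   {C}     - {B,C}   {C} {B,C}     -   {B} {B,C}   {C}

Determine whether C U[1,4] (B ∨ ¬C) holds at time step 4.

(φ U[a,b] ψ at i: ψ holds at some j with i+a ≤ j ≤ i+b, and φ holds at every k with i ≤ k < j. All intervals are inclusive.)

Holds

Need some j in [5,8] with (B ∨ ¬C), and C at every k in [4,j-1].
  j=5: (B ∨ ¬C) holds; C holds at every k in [4,4] → satisfied.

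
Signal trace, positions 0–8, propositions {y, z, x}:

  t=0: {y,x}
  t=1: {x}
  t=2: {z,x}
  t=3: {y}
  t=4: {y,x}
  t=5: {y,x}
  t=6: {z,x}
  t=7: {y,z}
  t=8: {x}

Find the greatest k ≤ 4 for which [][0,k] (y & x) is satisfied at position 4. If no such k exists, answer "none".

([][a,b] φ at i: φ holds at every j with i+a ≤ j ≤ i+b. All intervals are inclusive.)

(y & x) must hold from j=4 onward; find where it first fails.
  j=4: holds
  j=5: holds
  j=6: fails
Holds on [4,5], so largest k = 1.

1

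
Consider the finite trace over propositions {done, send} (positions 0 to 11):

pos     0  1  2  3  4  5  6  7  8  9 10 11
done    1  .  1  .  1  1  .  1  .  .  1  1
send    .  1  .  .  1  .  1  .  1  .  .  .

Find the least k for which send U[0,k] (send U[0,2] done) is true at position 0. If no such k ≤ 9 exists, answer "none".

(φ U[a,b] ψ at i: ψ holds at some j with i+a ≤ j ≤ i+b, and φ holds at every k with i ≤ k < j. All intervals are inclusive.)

0

Need earliest j ≥ 0 with (send U[0,2] done), and send at every k in [0,j-1].
  j=0: rhs holds (empty prefix). k = 0.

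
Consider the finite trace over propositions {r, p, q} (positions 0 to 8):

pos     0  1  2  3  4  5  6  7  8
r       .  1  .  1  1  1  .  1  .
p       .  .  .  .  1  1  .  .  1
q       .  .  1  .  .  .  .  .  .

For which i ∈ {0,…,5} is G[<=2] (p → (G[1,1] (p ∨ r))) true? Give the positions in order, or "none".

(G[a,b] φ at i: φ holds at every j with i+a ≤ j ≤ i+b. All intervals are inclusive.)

0, 1, 2

Evaluate at each i in [0,5]:
  i=0: ✓ (all of [0,2])
  i=1: ✓ (all of [1,3])
  i=2: ✓ (all of [2,4])
  i=3: ✗ (fails at j=5)
  i=4: ✗ (fails at j=5)
  i=5: ✗ (fails at j=5)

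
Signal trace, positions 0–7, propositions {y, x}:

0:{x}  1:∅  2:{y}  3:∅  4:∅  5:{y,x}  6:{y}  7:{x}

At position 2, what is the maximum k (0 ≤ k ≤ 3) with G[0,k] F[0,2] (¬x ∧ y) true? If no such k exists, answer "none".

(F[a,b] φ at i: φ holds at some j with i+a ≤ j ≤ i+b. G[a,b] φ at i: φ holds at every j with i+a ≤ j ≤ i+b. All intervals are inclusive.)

0

F[0,2] (¬x ∧ y) must hold from j=2 onward; find where it first fails.
  j=2: holds
  j=3: fails
Holds on [2,2], so largest k = 0.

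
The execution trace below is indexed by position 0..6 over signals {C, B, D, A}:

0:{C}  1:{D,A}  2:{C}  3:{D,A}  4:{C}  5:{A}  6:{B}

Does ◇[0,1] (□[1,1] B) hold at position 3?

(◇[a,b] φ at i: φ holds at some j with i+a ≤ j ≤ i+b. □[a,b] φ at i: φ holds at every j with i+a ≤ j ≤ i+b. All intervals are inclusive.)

Check □[1,1] B at each j in [3,4]:
  j=3: fails at 4
  j=4: fails at 5
No position in the window satisfies it → formula fails.

Does not hold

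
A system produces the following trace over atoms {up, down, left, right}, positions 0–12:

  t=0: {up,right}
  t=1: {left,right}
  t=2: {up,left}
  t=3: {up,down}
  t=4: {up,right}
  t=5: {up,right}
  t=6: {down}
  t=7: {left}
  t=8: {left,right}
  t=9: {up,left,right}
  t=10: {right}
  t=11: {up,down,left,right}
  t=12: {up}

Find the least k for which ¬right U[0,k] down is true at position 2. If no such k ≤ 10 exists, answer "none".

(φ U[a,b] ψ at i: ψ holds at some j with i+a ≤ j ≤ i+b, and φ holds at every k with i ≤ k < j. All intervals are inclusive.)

Need earliest j ≥ 2 with down, and ¬right at every k in [2,j-1].
  j=2: rhs fails.
  j=3: rhs holds; lhs holds on [2,2]. k = 1.

1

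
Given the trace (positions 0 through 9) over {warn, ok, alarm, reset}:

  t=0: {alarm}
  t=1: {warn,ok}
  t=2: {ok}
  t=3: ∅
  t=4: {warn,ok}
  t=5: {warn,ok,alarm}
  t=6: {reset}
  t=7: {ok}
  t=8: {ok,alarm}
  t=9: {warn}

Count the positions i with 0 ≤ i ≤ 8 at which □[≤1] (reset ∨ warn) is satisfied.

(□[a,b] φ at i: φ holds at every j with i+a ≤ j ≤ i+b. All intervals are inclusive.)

Evaluate at each i in [0,8]:
  i=0: ✗ (fails at j=0)
  i=1: ✗ (fails at j=2)
  i=2: ✗ (fails at j=2)
  i=3: ✗ (fails at j=3)
  i=4: ✓ (all of [4,5])
  i=5: ✓ (all of [5,6])
  i=6: ✗ (fails at j=7)
  i=7: ✗ (fails at j=7)
  i=8: ✗ (fails at j=8)
Positions where it holds: {4, 5} → 2.

2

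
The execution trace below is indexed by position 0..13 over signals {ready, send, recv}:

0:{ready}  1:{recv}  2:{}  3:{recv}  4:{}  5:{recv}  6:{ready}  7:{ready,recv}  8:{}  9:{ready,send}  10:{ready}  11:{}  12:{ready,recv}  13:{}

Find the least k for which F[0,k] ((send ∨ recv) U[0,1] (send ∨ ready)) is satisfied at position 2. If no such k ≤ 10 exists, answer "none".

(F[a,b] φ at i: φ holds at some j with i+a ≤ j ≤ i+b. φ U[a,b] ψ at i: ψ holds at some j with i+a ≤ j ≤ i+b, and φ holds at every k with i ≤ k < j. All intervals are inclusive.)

Scan j = 2,3,… for ((send ∨ recv) U[0,1] (send ∨ ready)):
  j=2: fails
  j=3: fails
  j=4: fails
  j=5: holds
First hit at j=5, so smallest k = 5-2 = 3.

3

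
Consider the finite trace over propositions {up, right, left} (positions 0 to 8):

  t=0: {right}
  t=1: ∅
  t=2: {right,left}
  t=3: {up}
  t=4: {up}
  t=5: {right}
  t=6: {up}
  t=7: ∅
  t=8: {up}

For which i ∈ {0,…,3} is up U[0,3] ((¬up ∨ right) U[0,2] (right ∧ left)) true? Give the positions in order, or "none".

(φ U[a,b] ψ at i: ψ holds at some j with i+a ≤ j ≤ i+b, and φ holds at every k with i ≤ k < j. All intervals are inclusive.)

Evaluate at each i in [0,3]:
  i=0: ✓ (rhs at j=0)
  i=1: ✓ (rhs at j=1)
  i=2: ✓ (rhs at j=2)
  i=3: ✗ (no rhs in [3,6])

0, 1, 2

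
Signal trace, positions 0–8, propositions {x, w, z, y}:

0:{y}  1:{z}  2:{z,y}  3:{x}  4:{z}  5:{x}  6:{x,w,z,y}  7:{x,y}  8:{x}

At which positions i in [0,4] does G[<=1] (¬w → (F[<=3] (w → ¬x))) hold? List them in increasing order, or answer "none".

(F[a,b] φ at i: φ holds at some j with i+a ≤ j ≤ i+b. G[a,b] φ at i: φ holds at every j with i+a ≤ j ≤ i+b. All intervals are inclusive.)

0, 1, 2, 3, 4

Evaluate at each i in [0,4]:
  i=0: ✓ (all of [0,1])
  i=1: ✓ (all of [1,2])
  i=2: ✓ (all of [2,3])
  i=3: ✓ (all of [3,4])
  i=4: ✓ (all of [4,5])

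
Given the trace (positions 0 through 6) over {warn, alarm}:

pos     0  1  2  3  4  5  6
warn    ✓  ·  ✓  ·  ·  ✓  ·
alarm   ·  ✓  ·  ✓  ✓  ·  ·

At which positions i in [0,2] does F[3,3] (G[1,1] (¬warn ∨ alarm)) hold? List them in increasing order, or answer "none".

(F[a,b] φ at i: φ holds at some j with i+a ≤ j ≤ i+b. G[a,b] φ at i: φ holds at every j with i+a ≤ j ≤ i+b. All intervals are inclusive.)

0, 2

Evaluate at each i in [0,2]:
  i=0: ✓ (witness j=3)
  i=1: ✗ (none in [4,4])
  i=2: ✓ (witness j=5)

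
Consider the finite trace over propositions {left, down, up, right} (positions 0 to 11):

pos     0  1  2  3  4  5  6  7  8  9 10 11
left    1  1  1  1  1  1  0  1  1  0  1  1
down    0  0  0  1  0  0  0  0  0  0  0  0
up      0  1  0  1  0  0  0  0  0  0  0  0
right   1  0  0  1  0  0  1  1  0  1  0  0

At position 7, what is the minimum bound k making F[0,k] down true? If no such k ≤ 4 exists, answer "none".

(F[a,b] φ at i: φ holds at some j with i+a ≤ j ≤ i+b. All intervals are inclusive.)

none

Scan j = 7,8,… for down:
  j=7: fails
  j=8: fails
  j=9: fails
  j=10: fails
  j=11: fails
No j in [7,11] satisfies it → none.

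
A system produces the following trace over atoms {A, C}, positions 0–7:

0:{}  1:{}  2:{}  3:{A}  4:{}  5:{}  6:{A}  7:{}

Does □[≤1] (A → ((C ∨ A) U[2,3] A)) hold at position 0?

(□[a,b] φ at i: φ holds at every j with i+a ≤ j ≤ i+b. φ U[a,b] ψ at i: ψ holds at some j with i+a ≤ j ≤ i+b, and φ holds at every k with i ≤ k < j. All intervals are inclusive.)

Check (A → ((C ∨ A) U[2,3] A)) at every j in [0,1]:
  j=0: antecedent false → ✓
  j=1: antecedent false → ✓
All positions satisfy it → formula holds.

Holds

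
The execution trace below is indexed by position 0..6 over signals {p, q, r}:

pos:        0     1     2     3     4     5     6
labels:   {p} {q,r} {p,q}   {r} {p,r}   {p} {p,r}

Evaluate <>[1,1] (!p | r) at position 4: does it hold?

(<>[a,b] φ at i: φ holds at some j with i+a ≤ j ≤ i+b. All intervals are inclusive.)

Does not hold

Check (!p | r) at each j in [5,5]:
  j=5: false
No position in the window satisfies it → formula fails.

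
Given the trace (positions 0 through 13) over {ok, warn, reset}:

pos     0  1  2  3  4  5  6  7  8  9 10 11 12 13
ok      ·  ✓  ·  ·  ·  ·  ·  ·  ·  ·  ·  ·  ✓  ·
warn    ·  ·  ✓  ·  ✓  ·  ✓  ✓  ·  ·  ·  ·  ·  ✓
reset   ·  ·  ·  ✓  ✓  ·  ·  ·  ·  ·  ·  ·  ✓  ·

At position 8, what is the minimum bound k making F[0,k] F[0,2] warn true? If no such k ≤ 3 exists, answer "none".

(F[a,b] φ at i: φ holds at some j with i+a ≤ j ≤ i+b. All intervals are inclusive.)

Scan j = 8,9,… for F[0,2] warn:
  j=8: fails
  j=9: fails
  j=10: fails
  j=11: holds
First hit at j=11, so smallest k = 11-8 = 3.

3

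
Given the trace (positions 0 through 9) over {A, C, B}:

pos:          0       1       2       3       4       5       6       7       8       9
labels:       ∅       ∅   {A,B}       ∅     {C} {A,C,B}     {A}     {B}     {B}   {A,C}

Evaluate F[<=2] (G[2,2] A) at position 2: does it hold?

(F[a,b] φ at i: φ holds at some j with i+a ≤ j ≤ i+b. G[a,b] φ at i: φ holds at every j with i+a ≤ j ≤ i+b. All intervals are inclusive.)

True

Check G[2,2] A at each j in [2,4]:
  j=2: fails at 4
  j=3: holds on [5,5]
  j=4: holds on [6,6]
Found at j=3 → formula holds.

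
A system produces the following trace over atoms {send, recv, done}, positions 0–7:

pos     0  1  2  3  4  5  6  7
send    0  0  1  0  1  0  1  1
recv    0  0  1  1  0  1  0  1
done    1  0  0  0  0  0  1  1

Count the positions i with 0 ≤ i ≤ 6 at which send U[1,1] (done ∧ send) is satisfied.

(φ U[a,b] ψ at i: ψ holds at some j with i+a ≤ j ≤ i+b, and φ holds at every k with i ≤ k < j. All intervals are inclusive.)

1

Evaluate at each i in [0,6]:
  i=0: ✗ (no rhs in [1,1])
  i=1: ✗ (no rhs in [2,2])
  i=2: ✗ (no rhs in [3,3])
  i=3: ✗ (no rhs in [4,4])
  i=4: ✗ (no rhs in [5,5])
  i=5: ✗ (lhs fails at k=5 before rhs at j=6)
  i=6: ✓ (rhs at j=7; lhs holds on [6,6])
Positions where it holds: {6} → 1.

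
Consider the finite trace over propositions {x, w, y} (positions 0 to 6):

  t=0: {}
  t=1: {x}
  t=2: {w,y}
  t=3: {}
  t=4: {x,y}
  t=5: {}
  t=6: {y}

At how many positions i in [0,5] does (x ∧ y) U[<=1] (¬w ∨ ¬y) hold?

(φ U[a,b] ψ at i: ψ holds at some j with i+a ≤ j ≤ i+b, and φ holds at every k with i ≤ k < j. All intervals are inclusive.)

Evaluate at each i in [0,5]:
  i=0: ✓ (rhs at j=0)
  i=1: ✓ (rhs at j=1)
  i=2: ✗ (lhs fails at k=2 before rhs at j=3)
  i=3: ✓ (rhs at j=3)
  i=4: ✓ (rhs at j=4)
  i=5: ✓ (rhs at j=5)
Positions where it holds: {0, 1, 3, 4, 5} → 5.

5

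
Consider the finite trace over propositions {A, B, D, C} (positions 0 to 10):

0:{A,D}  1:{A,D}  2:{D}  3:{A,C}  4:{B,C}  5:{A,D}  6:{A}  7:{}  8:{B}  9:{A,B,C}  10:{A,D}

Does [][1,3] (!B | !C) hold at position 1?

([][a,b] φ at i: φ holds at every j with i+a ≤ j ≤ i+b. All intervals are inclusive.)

False

Check (!B | !C) at every j in [2,4]:
  j=2: true
  j=3: true
  j=4: false
Fails at j=4 → formula fails.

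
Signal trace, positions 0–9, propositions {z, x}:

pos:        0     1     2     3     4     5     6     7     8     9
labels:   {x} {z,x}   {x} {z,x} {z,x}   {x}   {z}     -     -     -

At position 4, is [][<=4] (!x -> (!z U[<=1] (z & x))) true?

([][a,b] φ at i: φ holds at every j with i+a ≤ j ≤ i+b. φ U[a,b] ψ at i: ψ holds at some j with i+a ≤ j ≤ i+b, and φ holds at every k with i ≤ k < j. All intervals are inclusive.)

Check (!x -> (!z U[<=1] (z & x))) at every j in [4,8]:
  j=4: antecedent false → ✓
  j=5: antecedent false → ✓
  j=6: antecedent true; consequent fails → ✗
  j=7: antecedent true; consequent fails → ✗
  j=8: antecedent true; consequent fails → ✗
Fails at j=6 → formula fails.

False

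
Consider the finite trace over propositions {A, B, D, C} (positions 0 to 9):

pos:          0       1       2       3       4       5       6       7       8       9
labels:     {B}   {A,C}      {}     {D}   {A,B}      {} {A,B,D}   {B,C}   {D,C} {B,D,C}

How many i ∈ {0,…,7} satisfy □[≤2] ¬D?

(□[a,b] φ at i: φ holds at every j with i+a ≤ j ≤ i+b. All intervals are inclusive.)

1

Evaluate at each i in [0,7]:
  i=0: ✓ (all of [0,2])
  i=1: ✗ (fails at j=3)
  i=2: ✗ (fails at j=3)
  i=3: ✗ (fails at j=3)
  i=4: ✗ (fails at j=6)
  i=5: ✗ (fails at j=6)
  i=6: ✗ (fails at j=6)
  i=7: ✗ (fails at j=8)
Positions where it holds: {0} → 1.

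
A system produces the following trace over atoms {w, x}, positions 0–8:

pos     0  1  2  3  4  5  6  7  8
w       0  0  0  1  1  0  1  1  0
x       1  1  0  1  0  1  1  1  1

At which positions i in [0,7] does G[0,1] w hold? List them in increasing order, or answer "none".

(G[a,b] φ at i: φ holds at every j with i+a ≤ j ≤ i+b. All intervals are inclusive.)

3, 6

Evaluate at each i in [0,7]:
  i=0: ✗ (fails at j=0)
  i=1: ✗ (fails at j=1)
  i=2: ✗ (fails at j=2)
  i=3: ✓ (all of [3,4])
  i=4: ✗ (fails at j=5)
  i=5: ✗ (fails at j=5)
  i=6: ✓ (all of [6,7])
  i=7: ✗ (fails at j=8)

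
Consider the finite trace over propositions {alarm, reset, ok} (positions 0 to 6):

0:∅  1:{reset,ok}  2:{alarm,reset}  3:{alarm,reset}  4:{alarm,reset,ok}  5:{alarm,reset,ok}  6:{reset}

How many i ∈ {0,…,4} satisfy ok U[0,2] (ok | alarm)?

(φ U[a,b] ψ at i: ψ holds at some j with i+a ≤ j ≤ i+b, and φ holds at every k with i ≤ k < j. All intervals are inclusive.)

Evaluate at each i in [0,4]:
  i=0: ✗ (lhs fails at k=0 before rhs at j=1)
  i=1: ✓ (rhs at j=1)
  i=2: ✓ (rhs at j=2)
  i=3: ✓ (rhs at j=3)
  i=4: ✓ (rhs at j=4)
Positions where it holds: {1, 2, 3, 4} → 4.

4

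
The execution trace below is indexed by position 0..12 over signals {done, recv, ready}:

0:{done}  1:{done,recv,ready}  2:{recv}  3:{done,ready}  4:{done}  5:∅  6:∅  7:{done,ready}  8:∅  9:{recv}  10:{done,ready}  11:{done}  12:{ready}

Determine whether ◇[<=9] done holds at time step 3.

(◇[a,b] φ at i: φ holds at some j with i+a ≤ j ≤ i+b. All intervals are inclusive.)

Check done at each j in [3,12]:
  j=3: true
  j=4: true
  j=5: false
  j=6: false
  j=7: true
  j=8: false
  j=9: false
  j=10: true
  j=11: true
  j=12: false
Found at j=3 → formula holds.

Yes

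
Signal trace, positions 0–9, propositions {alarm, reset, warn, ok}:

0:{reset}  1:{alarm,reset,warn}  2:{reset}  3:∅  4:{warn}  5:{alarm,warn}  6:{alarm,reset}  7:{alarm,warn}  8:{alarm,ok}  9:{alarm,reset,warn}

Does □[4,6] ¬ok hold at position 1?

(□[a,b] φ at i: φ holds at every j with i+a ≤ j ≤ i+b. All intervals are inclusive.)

True

Check ¬ok at every j in [5,7]:
  j=5: true
  j=6: true
  j=7: true
All positions satisfy it → formula holds.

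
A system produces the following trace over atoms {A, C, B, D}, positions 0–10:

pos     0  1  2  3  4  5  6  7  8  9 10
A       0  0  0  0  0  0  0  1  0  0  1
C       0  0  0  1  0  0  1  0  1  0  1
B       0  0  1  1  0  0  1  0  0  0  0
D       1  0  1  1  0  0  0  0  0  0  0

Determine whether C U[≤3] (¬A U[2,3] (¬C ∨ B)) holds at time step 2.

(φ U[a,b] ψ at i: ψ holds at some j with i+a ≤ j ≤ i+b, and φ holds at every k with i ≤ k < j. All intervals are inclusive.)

Need some j in [2,5] with (¬A U[2,3] (¬C ∨ B)), and C at every k in [2,j-1].
  j=2: (¬A U[2,3] (¬C ∨ B)) holds; no prefix to check → satisfied.

Yes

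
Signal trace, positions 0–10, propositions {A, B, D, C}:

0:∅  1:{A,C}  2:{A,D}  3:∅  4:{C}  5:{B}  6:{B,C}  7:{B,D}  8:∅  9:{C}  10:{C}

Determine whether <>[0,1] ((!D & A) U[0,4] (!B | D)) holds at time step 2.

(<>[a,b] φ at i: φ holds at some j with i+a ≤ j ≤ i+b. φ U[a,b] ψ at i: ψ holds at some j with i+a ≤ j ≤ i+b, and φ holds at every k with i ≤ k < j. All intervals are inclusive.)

True

Check ((!D & A) U[0,4] (!B | D)) at each j in [2,3]:
  j=2: holds
  j=3: holds
Found at j=2 → formula holds.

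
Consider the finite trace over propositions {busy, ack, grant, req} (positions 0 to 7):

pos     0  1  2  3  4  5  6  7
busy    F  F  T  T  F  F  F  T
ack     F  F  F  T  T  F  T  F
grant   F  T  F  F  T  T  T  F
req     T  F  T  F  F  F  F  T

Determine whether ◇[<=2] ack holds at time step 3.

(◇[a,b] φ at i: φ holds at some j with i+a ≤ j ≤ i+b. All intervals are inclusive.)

Holds

Check ack at each j in [3,5]:
  j=3: true
  j=4: true
  j=5: false
Found at j=3 → formula holds.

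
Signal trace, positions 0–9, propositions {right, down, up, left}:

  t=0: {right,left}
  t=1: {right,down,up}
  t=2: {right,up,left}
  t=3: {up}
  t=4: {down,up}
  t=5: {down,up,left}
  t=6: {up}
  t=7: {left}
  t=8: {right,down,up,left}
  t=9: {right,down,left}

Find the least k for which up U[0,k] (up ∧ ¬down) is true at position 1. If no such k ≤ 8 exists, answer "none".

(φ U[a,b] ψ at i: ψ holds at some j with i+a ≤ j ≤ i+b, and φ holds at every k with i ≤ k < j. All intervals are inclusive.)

Need earliest j ≥ 1 with (up ∧ ¬down), and up at every k in [1,j-1].
  j=1: rhs fails.
  j=2: rhs holds; lhs holds on [1,1]. k = 1.

1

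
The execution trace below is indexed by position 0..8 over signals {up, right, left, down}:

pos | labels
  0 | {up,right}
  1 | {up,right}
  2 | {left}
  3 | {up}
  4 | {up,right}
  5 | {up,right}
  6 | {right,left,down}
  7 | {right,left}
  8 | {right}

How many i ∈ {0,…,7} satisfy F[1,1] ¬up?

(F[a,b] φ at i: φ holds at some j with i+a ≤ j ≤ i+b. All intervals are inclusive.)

Evaluate at each i in [0,7]:
  i=0: ✗ (none in [1,1])
  i=1: ✓ (witness j=2)
  i=2: ✗ (none in [3,3])
  i=3: ✗ (none in [4,4])
  i=4: ✗ (none in [5,5])
  i=5: ✓ (witness j=6)
  i=6: ✓ (witness j=7)
  i=7: ✓ (witness j=8)
Positions where it holds: {1, 5, 6, 7} → 4.

4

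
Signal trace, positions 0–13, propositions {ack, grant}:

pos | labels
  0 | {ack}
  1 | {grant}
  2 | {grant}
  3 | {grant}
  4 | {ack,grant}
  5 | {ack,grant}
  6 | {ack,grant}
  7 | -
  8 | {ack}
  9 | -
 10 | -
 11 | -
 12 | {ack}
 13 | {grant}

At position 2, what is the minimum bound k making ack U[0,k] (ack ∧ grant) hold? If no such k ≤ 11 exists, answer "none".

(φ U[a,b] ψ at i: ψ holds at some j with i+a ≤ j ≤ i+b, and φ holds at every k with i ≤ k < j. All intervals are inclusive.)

Need earliest j ≥ 2 with (ack ∧ grant), and ack at every k in [2,j-1].
  j=2: rhs fails.
  j=3: rhs fails.
  j=4: rhs holds but lhs fails at k=2.
  j=5: rhs holds but lhs fails at k=2.
  j=6: rhs holds but lhs fails at k=2.
  j=7: rhs fails.
  j=8: rhs fails.
  j=9: rhs fails.
  j=10: rhs fails.
  j=11: rhs fails.
  j=12: rhs fails.
  j=13: rhs fails.
No witness within the range → none.

none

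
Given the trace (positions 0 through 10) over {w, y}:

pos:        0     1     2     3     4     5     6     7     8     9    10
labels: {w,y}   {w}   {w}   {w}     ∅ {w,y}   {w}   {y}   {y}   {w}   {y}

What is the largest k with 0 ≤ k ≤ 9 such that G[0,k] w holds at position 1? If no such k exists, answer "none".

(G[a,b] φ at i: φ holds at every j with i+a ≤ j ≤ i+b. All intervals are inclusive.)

2

w must hold from j=1 onward; find where it first fails.
  j=1: holds
  j=2: holds
  j=3: holds
  j=4: fails
Holds on [1,3], so largest k = 2.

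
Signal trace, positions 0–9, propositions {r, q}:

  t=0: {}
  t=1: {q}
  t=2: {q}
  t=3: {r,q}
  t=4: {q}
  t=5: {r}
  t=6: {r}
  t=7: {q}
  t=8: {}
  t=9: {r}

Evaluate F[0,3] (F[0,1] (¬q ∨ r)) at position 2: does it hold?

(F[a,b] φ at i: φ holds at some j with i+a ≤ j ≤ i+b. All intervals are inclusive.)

Check F[0,1] (¬q ∨ r) at each j in [2,5]:
  j=2: holds (witness at 3)
  j=3: holds (witness at 3)
  j=4: holds (witness at 5)
  j=5: holds (witness at 5)
Found at j=2 → formula holds.

Holds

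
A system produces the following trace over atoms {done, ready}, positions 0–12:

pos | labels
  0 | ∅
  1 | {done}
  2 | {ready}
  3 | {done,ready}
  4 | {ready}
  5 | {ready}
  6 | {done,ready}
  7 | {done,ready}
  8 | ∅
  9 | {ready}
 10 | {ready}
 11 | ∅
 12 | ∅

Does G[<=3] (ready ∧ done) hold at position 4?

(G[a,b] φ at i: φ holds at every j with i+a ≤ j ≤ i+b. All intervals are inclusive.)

No

Check (ready ∧ done) at every j in [4,7]:
  j=4: false
  j=5: false
  j=6: true
  j=7: true
Fails at j=4 → formula fails.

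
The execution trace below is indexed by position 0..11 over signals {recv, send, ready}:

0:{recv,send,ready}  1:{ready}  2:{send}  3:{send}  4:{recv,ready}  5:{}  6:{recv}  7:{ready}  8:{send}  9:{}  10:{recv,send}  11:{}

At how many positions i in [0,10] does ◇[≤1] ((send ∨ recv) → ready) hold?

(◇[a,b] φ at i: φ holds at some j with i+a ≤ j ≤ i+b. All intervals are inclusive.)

10

Evaluate at each i in [0,10]:
  i=0: ✓ (witness j=0)
  i=1: ✓ (witness j=1)
  i=2: ✗ (none in [2,3])
  i=3: ✓ (witness j=4)
  i=4: ✓ (witness j=4)
  i=5: ✓ (witness j=5)
  i=6: ✓ (witness j=7)
  i=7: ✓ (witness j=7)
  i=8: ✓ (witness j=9)
  i=9: ✓ (witness j=9)
  i=10: ✓ (witness j=11)
Positions where it holds: {0, 1, 3, 4, 5, 6, 7, 8, 9, 10} → 10.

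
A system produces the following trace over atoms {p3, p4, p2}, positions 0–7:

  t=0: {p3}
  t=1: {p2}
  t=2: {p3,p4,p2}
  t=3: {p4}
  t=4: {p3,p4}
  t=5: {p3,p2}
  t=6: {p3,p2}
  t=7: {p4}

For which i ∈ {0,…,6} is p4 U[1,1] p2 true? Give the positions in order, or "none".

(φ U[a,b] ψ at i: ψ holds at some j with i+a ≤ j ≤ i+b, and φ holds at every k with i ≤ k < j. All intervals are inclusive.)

Evaluate at each i in [0,6]:
  i=0: ✗ (lhs fails at k=0 before rhs at j=1)
  i=1: ✗ (lhs fails at k=1 before rhs at j=2)
  i=2: ✗ (no rhs in [3,3])
  i=3: ✗ (no rhs in [4,4])
  i=4: ✓ (rhs at j=5; lhs holds on [4,4])
  i=5: ✗ (lhs fails at k=5 before rhs at j=6)
  i=6: ✗ (no rhs in [7,7])

4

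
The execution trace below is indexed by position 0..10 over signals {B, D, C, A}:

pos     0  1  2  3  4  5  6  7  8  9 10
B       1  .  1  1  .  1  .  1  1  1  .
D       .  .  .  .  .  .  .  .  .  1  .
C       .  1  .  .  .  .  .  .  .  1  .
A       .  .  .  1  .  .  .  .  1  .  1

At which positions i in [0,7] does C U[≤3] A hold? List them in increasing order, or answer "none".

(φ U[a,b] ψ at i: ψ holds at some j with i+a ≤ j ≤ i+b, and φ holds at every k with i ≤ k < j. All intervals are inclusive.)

3

Evaluate at each i in [0,7]:
  i=0: ✗ (lhs fails at k=0 before rhs at j=3)
  i=1: ✗ (lhs fails at k=2 before rhs at j=3)
  i=2: ✗ (lhs fails at k=2 before rhs at j=3)
  i=3: ✓ (rhs at j=3)
  i=4: ✗ (no rhs in [4,7])
  i=5: ✗ (lhs fails at k=5 before rhs at j=8)
  i=6: ✗ (lhs fails at k=6 before rhs at j=8)
  i=7: ✗ (lhs fails at k=7 before rhs at j=8)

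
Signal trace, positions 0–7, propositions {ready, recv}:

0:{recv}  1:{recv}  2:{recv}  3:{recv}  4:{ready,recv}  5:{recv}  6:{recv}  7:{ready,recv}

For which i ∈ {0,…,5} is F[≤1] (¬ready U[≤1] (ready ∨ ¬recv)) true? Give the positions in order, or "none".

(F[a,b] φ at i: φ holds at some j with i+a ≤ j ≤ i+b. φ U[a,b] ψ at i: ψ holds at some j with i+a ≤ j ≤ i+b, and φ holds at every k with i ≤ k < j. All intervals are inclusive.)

2, 3, 4, 5

Evaluate at each i in [0,5]:
  i=0: ✗ (none in [0,1])
  i=1: ✗ (none in [1,2])
  i=2: ✓ (witness j=3)
  i=3: ✓ (witness j=3)
  i=4: ✓ (witness j=4)
  i=5: ✓ (witness j=6)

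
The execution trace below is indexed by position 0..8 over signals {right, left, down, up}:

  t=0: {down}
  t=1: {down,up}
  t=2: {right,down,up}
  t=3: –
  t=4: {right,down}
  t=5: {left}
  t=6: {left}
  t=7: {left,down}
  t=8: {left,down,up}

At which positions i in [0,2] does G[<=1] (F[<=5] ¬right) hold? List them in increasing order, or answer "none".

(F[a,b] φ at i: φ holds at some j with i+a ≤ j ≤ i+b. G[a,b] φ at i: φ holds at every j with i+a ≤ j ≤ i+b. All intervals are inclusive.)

0, 1, 2

Evaluate at each i in [0,2]:
  i=0: ✓ (all of [0,1])
  i=1: ✓ (all of [1,2])
  i=2: ✓ (all of [2,3])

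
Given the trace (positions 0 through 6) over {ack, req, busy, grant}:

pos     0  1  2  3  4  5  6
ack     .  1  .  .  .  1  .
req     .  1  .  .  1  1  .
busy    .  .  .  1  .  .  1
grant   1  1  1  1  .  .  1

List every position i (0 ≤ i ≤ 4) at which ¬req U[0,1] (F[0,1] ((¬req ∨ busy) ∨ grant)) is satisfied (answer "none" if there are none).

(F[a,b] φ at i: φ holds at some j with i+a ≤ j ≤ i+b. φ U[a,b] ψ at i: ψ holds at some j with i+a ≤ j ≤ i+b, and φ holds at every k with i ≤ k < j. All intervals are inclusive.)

Evaluate at each i in [0,4]:
  i=0: ✓ (rhs at j=0)
  i=1: ✓ (rhs at j=1)
  i=2: ✓ (rhs at j=2)
  i=3: ✓ (rhs at j=3)
  i=4: ✗ (lhs fails at k=4 before rhs at j=5)

0, 1, 2, 3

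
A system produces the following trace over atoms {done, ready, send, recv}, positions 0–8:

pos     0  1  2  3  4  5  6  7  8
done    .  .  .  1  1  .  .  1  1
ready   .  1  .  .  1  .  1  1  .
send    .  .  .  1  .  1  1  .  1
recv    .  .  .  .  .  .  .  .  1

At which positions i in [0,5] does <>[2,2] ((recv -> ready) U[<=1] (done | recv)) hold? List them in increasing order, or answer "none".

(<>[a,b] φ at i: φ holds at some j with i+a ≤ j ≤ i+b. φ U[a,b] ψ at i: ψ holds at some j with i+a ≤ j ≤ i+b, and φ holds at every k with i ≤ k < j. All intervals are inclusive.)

Evaluate at each i in [0,5]:
  i=0: ✓ (witness j=2)
  i=1: ✓ (witness j=3)
  i=2: ✓ (witness j=4)
  i=3: ✗ (none in [5,5])
  i=4: ✓ (witness j=6)
  i=5: ✓ (witness j=7)

0, 1, 2, 4, 5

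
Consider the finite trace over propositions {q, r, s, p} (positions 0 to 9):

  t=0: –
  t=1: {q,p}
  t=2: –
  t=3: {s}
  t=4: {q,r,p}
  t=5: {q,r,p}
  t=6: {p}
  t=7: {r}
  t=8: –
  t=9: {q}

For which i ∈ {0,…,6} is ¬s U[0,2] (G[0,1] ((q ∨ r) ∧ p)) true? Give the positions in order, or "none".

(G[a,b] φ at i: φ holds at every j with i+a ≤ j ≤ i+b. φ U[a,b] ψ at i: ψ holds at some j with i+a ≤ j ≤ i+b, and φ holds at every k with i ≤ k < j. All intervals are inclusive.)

4

Evaluate at each i in [0,6]:
  i=0: ✗ (no rhs in [0,2])
  i=1: ✗ (no rhs in [1,3])
  i=2: ✗ (lhs fails at k=3 before rhs at j=4)
  i=3: ✗ (lhs fails at k=3 before rhs at j=4)
  i=4: ✓ (rhs at j=4)
  i=5: ✗ (no rhs in [5,7])
  i=6: ✗ (no rhs in [6,8])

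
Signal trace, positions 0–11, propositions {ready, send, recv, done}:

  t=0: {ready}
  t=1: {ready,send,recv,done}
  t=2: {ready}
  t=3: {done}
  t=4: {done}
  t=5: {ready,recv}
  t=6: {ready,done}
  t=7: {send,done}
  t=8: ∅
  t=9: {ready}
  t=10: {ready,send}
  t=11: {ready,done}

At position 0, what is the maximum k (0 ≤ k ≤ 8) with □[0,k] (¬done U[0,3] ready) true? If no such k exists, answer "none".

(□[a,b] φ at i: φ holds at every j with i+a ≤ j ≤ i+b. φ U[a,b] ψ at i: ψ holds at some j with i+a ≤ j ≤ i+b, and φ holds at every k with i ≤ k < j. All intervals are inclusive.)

2

(¬done U[0,3] ready) must hold from j=0 onward; find where it first fails.
  j=0: holds
  j=1: holds
  j=2: holds
  j=3: fails
Holds on [0,2], so largest k = 2.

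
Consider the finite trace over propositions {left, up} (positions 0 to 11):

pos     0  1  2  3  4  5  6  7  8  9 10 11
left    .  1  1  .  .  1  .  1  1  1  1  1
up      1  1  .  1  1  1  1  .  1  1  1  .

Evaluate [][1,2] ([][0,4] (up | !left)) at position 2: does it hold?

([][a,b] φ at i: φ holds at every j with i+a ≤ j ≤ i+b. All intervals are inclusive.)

Check [][0,4] (up | !left) at every j in [3,4]:
  j=3: fails at 7
  j=4: fails at 7
Fails at j=3 → formula fails.

Does not hold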